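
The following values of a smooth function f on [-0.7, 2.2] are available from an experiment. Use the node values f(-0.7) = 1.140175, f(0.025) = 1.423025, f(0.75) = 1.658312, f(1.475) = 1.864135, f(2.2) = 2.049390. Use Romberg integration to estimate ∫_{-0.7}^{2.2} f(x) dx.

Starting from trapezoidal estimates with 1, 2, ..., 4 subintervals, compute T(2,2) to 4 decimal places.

T(0,0) (trapezoid, 1 panel, h=2.9000): 4.624869
T(1,0) (trapezoid, 2 panels, h=1.4500): 4.716987
T(2,0) (trapezoid, 4 panels, h=0.7250): 4.741685
T(1,1) = 4.716987 + (4.716987 − 4.624869)/3 = 4.747693
T(2,1) = 4.741685 + (4.741685 − 4.716987)/3 = 4.749918
T(2,2) = 4.749918 + (4.749918 − 4.747693)/15 = 4.750066

4.7501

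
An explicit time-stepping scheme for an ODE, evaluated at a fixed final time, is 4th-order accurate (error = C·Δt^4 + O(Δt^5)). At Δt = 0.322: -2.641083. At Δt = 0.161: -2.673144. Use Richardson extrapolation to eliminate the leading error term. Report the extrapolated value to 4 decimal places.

-2.6753

Extrapolated value = (16·A(Δt/2) − A(Δt)) / (16 − 1)
= (16·(-2.673144) − (-2.641083)) / 15
= -40.129221 / 15 = -2.675281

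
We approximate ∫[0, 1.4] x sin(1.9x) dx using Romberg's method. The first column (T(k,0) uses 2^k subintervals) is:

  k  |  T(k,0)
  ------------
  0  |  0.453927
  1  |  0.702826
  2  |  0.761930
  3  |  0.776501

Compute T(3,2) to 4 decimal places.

0.7813

T(2,1) = 0.761930 + (0.761930 − 0.702826)/3 = 0.781631
T(3,1) = 0.776501 + (0.776501 − 0.761930)/3 = 0.781358
T(3,2) = (16·0.781358 − 0.781631) / 15 = 0.781340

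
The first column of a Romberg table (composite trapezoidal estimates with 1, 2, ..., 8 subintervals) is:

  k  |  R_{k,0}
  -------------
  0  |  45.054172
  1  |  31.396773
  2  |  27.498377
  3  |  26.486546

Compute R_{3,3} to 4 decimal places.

Richardson extrapolation on the trapezoidal column (denominator 4−1=3):
R_{1,1} = 31.396773 + (31.396773 − 45.054172)/3 = 26.844307
R_{2,1} = (4·27.498377 − 31.396773) / 3 = 26.198912
R_{3,1} = 26.486546 + (26.486546 − 27.498377)/3 = 26.149269
R_{2,2} = (16·26.198912 − 26.844307) / 15 = 26.155886
R_{3,2} = 26.149269 + (26.149269 − 26.198912)/15 = 26.145959
R_{3,3} = (64·26.145959 − 26.155886) / 63 = 26.145801
(Column j=1 coincides with Simpson's rule on the same nodes.)

26.1458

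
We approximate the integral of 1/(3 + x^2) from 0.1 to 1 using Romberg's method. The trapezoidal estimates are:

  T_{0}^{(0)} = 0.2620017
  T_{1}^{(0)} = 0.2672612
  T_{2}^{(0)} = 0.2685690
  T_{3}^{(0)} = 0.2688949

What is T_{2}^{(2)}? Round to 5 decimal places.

T_{1}^{(1)} = (4·0.2672612 − 0.2620017) / 3 = 0.2690144
T_{2}^{(1)} = (4·0.2685690 − 0.2672612) / 3 = 0.2690049
T_{2}^{(2)} = (16·0.2690049 − 0.2690144) / 15 = 0.2690043

0.26900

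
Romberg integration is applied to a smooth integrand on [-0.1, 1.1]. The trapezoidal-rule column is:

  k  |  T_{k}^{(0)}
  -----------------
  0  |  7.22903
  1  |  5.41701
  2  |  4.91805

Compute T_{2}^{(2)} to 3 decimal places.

Richardson extrapolation on the trapezoidal column (denominator 4−1=3):
T_{1}^{(1)} = 5.41701 + (5.41701 − 7.22903)/3 = 4.81300
T_{2}^{(1)} = 4.91805 + (4.91805 − 5.41701)/3 = 4.75173
T_{2}^{(2)} = (16·4.75173 − 4.81300) / 15 = 4.74765

4.748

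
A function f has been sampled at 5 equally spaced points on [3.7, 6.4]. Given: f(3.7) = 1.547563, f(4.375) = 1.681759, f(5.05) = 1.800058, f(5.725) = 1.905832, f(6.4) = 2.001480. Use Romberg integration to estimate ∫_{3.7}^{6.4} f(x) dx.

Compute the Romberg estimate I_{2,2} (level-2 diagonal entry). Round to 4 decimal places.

I_{0,0} (trapezoid, 1 panel, h=2.7000): 4.791208
I_{1,0} (trapezoid, 2 panels, h=1.3500): 4.825682
I_{2,0} (trapezoid, 4 panels, h=0.6750): 4.834465
I_{1,1} = 4.825682 + (4.825682 − 4.791208)/3 = 4.837173
I_{2,1} = 4.834465 + (4.834465 − 4.825682)/3 = 4.837393
I_{2,2} = 4.837393 + (4.837393 − 4.837173)/15 = 4.837408

4.8374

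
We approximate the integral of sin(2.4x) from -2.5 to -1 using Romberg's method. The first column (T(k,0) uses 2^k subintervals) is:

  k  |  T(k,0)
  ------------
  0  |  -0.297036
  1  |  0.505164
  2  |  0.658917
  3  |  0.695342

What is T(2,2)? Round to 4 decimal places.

0.7060

T(1,1) = (4·0.505164 − (-0.297036)) / 3 = 0.772564
T(2,1) = 0.658917 + (0.658917 − 0.505164)/3 = 0.710168
T(2,2) = 0.710168 + (0.710168 − 0.772564)/15 = 0.706008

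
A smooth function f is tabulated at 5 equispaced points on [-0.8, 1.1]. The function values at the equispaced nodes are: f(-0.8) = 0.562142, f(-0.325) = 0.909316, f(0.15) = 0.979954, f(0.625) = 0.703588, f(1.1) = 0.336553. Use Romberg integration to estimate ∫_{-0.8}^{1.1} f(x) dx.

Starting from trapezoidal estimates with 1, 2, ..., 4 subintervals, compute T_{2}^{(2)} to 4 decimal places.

T_{0}^{(0)} (trapezoid, 1 panel, h=1.9000): 0.853760
T_{1}^{(0)} (trapezoid, 2 panels, h=0.9500): 1.357836
T_{2}^{(0)} (trapezoid, 4 panels, h=0.4750): 1.445048
T_{1}^{(1)} = 1.357836 + (1.357836 − 0.853760)/3 = 1.525861
T_{2}^{(1)} = 1.445048 + (1.445048 − 1.357836)/3 = 1.474119
T_{2}^{(2)} = 1.474119 + (1.474119 − 1.525861)/15 = 1.470670

1.4707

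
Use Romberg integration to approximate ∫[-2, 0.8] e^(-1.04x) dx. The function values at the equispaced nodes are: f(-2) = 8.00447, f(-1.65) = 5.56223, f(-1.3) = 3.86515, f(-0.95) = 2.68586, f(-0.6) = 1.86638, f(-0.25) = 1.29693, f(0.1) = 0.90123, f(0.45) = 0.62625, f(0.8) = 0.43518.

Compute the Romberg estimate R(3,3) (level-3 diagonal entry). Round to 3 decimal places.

7.278

R(0,0) (trapezoid, 1 panel, h=2.8000): 11.81551
R(1,0) (trapezoid, 2 panels, h=1.4000): 8.52069
R(2,0) (trapezoid, 4 panels, h=0.7000): 7.59681
R(3,0) (trapezoid, 8 panels, h=0.3500): 7.35835
R(1,1) = 8.52069 + (8.52069 − 11.81551)/3 = 7.42242
R(2,1) = 7.59681 + (7.59681 − 8.52069)/3 = 7.28885
R(3,1) = 7.35835 + (7.35835 − 7.59681)/3 = 7.27886
R(2,2) = 7.28885 + (7.28885 − 7.42242)/15 = 7.27995
R(3,2) = 7.27886 + (7.27886 − 7.28885)/15 = 7.27819
R(3,3) = 7.27819 + (7.27819 − 7.27995)/63 = 7.27816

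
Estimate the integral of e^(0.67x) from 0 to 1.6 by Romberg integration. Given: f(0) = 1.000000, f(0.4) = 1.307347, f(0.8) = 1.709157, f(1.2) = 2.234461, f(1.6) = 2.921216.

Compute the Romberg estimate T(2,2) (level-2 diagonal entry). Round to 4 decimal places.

2.8675

T(0,0) (trapezoid, 1 panel, h=1.6000): 3.136973
T(1,0) (trapezoid, 2 panels, h=0.8000): 2.935812
T(2,0) (trapezoid, 4 panels, h=0.4000): 2.884629
T(1,1) = 2.935812 + (2.935812 − 3.136973)/3 = 2.868758
T(2,1) = 2.884629 + (2.884629 − 2.935812)/3 = 2.867568
T(2,2) = 2.867568 + (2.867568 − 2.868758)/15 = 2.867489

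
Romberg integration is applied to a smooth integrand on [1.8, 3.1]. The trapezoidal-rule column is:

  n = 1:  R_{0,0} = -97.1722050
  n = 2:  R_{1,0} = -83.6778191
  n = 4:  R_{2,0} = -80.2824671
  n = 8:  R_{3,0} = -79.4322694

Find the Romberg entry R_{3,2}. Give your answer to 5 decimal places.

Richardson extrapolation on the trapezoidal column (denominator 4−1=3):
R_{2,1} = (4·(-80.2824671) − (-83.6778191)) / 3 = -79.1506831
R_{3,1} = (4·(-79.4322694) − (-80.2824671)) / 3 = -79.1488702
R_{3,2} = -79.1488702 + (-79.1488702 − (-79.1506831))/15 = -79.1487493

-79.14875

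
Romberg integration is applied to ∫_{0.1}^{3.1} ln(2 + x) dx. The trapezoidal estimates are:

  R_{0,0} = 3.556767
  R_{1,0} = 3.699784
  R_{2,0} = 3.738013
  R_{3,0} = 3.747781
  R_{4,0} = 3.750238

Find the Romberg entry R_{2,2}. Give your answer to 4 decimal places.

3.7510

Richardson extrapolation on the trapezoidal column (denominator 4−1=3):
R_{1,1} = (4·3.699784 − 3.556767) / 3 = 3.747456
R_{2,1} = 3.738013 + (3.738013 − 3.699784)/3 = 3.750756
R_{2,2} = 3.750756 + (3.750756 − 3.747456)/15 = 3.750976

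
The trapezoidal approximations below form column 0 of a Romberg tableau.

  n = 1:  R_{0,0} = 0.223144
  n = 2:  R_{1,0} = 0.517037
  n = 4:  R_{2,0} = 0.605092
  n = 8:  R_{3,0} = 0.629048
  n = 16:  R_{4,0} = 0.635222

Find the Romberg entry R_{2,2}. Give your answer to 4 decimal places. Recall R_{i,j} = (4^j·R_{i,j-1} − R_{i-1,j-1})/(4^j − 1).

R_{1,1} = 0.517037 + (0.517037 − 0.223144)/3 = 0.615001
R_{2,1} = 0.605092 + (0.605092 − 0.517037)/3 = 0.634444
R_{2,2} = 0.634444 + (0.634444 − 0.615001)/15 = 0.635740
(Column j=1 coincides with Simpson's rule on the same nodes.)

0.6357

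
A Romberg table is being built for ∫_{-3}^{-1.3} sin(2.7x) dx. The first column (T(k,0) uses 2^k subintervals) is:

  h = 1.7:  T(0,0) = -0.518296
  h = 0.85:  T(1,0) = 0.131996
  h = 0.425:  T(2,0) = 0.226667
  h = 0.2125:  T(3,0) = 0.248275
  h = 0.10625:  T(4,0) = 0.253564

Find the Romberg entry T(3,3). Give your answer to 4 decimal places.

0.2553

Richardson extrapolation on the trapezoidal column (denominator 4−1=3):
T(1,1) = (4·0.131996 − (-0.518296)) / 3 = 0.348760
T(2,1) = 0.226667 + (0.226667 − 0.131996)/3 = 0.258224
T(3,1) = 0.248275 + (0.248275 − 0.226667)/3 = 0.255478
T(2,2) = (16·0.258224 − 0.348760) / 15 = 0.252188
T(3,2) = 0.255478 + (0.255478 − 0.258224)/15 = 0.255295
T(3,3) = 0.255295 + (0.255295 − 0.252188)/63 = 0.255344
(Column j=1 coincides with Simpson's rule on the same nodes.)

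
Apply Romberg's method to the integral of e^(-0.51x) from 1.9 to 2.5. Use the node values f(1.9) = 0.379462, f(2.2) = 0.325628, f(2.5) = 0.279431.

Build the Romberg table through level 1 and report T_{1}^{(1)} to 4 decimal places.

0.1961

T_{0}^{(0)} (trapezoid, 1 panel, h=0.6000): 0.197668
T_{1}^{(0)} (trapezoid, 2 panels, h=0.3000): 0.196522
T_{1}^{(1)} = 0.196522 + (0.196522 − 0.197668)/3 = 0.196140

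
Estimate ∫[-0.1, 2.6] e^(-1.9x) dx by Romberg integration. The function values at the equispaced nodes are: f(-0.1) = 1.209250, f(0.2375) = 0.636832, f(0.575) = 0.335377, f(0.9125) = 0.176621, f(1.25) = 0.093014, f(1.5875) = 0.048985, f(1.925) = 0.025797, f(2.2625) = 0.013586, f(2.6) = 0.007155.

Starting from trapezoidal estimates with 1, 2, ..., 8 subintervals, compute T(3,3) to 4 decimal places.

T(0,0) (trapezoid, 1 panel, h=2.7000): 1.642147
T(1,0) (trapezoid, 2 panels, h=1.3500): 0.946642
T(2,0) (trapezoid, 4 panels, h=0.6750): 0.717114
T(3,0) (trapezoid, 8 panels, h=0.3375): 0.654215
T(1,1) = 0.946642 + (0.946642 − 1.642147)/3 = 0.714807
T(2,1) = 0.717114 + (0.717114 − 0.946642)/3 = 0.640605
T(3,1) = 0.654215 + (0.654215 − 0.717114)/3 = 0.633249
T(2,2) = 0.640605 + (0.640605 − 0.714807)/15 = 0.635658
T(3,2) = 0.633249 + (0.633249 − 0.640605)/15 = 0.632759
T(3,3) = 0.632759 + (0.632759 − 0.635658)/63 = 0.632713

0.6327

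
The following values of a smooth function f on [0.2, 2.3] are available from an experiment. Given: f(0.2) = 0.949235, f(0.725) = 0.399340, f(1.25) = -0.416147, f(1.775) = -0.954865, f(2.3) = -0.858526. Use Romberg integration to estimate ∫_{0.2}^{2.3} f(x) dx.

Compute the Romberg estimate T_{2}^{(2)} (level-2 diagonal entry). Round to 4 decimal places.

-0.5165

T_{0}^{(0)} (trapezoid, 1 panel, h=2.1000): 0.095244
T_{1}^{(0)} (trapezoid, 2 panels, h=1.0500): -0.389332
T_{2}^{(0)} (trapezoid, 4 panels, h=0.5250): -0.486317
T_{1}^{(1)} = -0.389332 + (-0.389332 − 0.095244)/3 = -0.550857
T_{2}^{(1)} = -0.486317 + (-0.486317 − (-0.389332))/3 = -0.518645
T_{2}^{(2)} = -0.518645 + (-0.518645 − (-0.550857))/15 = -0.516498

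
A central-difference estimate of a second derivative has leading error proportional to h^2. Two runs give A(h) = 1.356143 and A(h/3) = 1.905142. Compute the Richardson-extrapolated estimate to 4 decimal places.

1.9738

Extrapolated value = (9·A(h/3) − A(h)) / (9 − 1)
= (9·1.905142 − 1.356143) / 8
= 15.790135 / 8 = 1.973767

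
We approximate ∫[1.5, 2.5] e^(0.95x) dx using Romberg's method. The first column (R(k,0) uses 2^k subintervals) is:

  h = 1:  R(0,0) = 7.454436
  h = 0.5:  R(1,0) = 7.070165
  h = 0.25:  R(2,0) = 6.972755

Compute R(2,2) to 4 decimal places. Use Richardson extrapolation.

R(1,1) = (4·7.070165 − 7.454436) / 3 = 6.942075
R(2,1) = (4·6.972755 − 7.070165) / 3 = 6.940285
R(2,2) = (16·6.940285 − 6.942075) / 15 = 6.940166
(Column j=1 coincides with Simpson's rule on the same nodes.)

6.9402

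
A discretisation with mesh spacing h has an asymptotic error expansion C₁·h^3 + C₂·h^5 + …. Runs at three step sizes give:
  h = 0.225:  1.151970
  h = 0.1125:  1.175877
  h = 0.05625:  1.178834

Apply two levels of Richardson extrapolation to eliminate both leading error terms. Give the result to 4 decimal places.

First eliminate the h^3 term (factor 2^3 = 8):
  B₁ = (8·1.175877 − 1.151970)/7 = 1.179292
  B₂ = (8·1.178834 − 1.175877)/7 = 1.179256
Then eliminate the h^5 term (factor 2^5 = 32):
  (32·1.179256 − 1.179292)/31 = 1.179255

1.1793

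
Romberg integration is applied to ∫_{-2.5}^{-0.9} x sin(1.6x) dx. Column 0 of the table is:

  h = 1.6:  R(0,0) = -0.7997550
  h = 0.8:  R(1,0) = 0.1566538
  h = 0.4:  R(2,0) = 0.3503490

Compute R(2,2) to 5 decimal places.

R(1,1) = 0.1566538 + (0.1566538 − (-0.7997550))/3 = 0.4754567
R(2,1) = (4·0.3503490 − 0.1566538) / 3 = 0.4149141
R(2,2) = 0.4149141 + (0.4149141 − 0.4754567)/15 = 0.4108779

0.41088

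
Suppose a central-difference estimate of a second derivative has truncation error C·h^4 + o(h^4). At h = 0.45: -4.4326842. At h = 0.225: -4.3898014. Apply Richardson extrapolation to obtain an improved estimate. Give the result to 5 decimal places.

-4.38694

Extrapolated value = (16·A(h/2) − A(h)) / (16 − 1)
= (16·(-4.3898014) − (-4.4326842)) / 15
= -65.8041382 / 15 = -4.3869425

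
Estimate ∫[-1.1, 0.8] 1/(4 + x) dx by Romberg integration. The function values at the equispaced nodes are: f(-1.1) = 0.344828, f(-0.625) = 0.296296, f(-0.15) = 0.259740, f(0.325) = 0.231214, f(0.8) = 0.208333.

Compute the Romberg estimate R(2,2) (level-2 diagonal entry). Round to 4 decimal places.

R(0,0) (trapezoid, 1 panel, h=1.9000): 0.525503
R(1,0) (trapezoid, 2 panels, h=0.9500): 0.509504
R(2,0) (trapezoid, 4 panels, h=0.4750): 0.505319
R(1,1) = 0.509504 + (0.509504 − 0.525503)/3 = 0.504171
R(2,1) = 0.505319 + (0.505319 − 0.509504)/3 = 0.503924
R(2,2) = 0.503924 + (0.503924 − 0.504171)/15 = 0.503908

0.5039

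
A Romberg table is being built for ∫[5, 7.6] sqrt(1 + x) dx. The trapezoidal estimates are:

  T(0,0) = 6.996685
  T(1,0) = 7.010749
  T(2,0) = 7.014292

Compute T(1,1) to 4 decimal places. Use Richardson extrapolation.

T(1,1) = 7.010749 + (7.010749 − 6.996685)/3 = 7.015437

7.0154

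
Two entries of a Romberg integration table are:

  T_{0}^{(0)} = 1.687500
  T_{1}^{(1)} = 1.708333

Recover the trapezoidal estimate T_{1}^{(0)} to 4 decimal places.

From T_{1}^{(1)} = (4·T_{1}^{(0)} − T_{0}^{(0)})/3, solve for T_{1}^{(0)}:
4·T_{1}^{(0)} = 3·1.708333 + 1.687500 = 6.812499
T_{1}^{(0)} = 1.703125

1.7031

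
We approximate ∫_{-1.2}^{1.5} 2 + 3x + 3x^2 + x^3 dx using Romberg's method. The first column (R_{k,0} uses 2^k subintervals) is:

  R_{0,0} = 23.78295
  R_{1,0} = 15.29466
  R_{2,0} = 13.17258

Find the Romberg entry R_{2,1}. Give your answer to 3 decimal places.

Richardson extrapolation on the trapezoidal column (denominator 4−1=3):
R_{2,1} = 13.17258 + (13.17258 − 15.29466)/3 = 12.46522

12.465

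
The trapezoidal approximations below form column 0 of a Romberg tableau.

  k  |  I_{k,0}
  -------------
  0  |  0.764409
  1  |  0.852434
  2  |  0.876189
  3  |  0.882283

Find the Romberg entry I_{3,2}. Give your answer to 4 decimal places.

0.8843

I_{2,1} = (4·0.876189 − 0.852434) / 3 = 0.884107
I_{3,1} = (4·0.882283 − 0.876189) / 3 = 0.884314
I_{3,2} = 0.884314 + (0.884314 − 0.884107)/15 = 0.884328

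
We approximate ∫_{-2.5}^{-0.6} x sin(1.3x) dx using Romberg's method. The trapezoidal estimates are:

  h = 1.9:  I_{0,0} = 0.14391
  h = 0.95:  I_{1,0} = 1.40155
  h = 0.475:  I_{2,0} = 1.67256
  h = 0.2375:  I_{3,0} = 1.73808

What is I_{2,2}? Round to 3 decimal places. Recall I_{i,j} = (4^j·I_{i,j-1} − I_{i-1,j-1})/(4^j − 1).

1.759

Richardson extrapolation on the trapezoidal column (denominator 4−1=3):
I_{1,1} = 1.40155 + (1.40155 − 0.14391)/3 = 1.82076
I_{2,1} = 1.67256 + (1.67256 − 1.40155)/3 = 1.76290
I_{2,2} = 1.76290 + (1.76290 − 1.82076)/15 = 1.75904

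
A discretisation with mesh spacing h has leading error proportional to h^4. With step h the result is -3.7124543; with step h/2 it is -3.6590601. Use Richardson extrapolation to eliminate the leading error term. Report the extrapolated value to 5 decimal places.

Extrapolated value = (16·A(h/2) − A(h)) / (16 − 1)
= (16·(-3.6590601) − (-3.7124543)) / 15
= -54.8325073 / 15 = -3.6555005

-3.65550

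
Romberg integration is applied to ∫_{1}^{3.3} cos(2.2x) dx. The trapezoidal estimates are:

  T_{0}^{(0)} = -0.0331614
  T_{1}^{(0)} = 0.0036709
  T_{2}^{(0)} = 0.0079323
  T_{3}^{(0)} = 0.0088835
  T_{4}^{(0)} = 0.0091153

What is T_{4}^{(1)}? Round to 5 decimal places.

0.00919

Richardson extrapolation on the trapezoidal column (denominator 4−1=3):
T_{4}^{(1)} = (4·0.0091153 − 0.0088835) / 3 = 0.0091926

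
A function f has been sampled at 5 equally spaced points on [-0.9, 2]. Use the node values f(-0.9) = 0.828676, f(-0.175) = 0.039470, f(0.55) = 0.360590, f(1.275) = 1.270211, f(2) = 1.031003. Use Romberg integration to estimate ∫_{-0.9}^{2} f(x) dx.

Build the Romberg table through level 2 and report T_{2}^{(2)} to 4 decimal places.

1.9093

T_{0}^{(0)} (trapezoid, 1 panel, h=2.9000): 2.696535
T_{1}^{(0)} (trapezoid, 2 panels, h=1.4500): 1.871123
T_{2}^{(0)} (trapezoid, 4 panels, h=0.7250): 1.885080
T_{1}^{(1)} = 1.871123 + (1.871123 − 2.696535)/3 = 1.595986
T_{2}^{(1)} = 1.885080 + (1.885080 − 1.871123)/3 = 1.889732
T_{2}^{(2)} = 1.889732 + (1.889732 − 1.595986)/15 = 1.909315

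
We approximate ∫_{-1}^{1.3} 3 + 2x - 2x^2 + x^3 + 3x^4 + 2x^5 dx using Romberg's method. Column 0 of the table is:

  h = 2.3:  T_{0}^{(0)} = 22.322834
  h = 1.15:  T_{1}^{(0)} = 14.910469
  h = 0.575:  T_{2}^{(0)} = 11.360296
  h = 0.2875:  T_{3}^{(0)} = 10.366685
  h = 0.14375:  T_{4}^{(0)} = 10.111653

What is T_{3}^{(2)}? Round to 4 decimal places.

10.0261

Richardson extrapolation on the trapezoidal column (denominator 4−1=3):
T_{2}^{(1)} = (4·11.360296 − 14.910469) / 3 = 10.176905
T_{3}^{(1)} = (4·10.366685 − 11.360296) / 3 = 10.035481
T_{3}^{(2)} = 10.035481 + (10.035481 − 10.176905)/15 = 10.026053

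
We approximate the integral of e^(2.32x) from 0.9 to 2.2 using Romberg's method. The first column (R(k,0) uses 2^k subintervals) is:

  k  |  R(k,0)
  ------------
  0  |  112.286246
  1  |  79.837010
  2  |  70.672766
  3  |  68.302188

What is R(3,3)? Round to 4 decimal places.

67.5046

Richardson extrapolation on the trapezoidal column (denominator 4−1=3):
R(1,1) = (4·79.837010 − 112.286246) / 3 = 69.020598
R(2,1) = 70.672766 + (70.672766 − 79.837010)/3 = 67.618018
R(3,1) = (4·68.302188 − 70.672766) / 3 = 67.511995
R(2,2) = 67.618018 + (67.618018 − 69.020598)/15 = 67.524513
R(3,2) = 67.511995 + (67.511995 − 67.618018)/15 = 67.504927
R(3,3) = 67.504927 + (67.504927 − 67.524513)/63 = 67.504616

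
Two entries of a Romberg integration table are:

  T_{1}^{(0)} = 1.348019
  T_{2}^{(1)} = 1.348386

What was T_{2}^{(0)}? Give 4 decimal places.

From T_{2}^{(1)} = (4·T_{2}^{(0)} − T_{1}^{(0)})/3, solve for T_{2}^{(0)}:
4·T_{2}^{(0)} = 3·1.348386 + 1.348019 = 5.393177
T_{2}^{(0)} = 1.348294

1.3483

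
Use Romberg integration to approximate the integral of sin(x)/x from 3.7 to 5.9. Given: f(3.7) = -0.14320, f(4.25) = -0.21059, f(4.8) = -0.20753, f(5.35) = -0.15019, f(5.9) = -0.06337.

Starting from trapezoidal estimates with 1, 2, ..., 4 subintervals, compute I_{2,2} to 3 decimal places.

I_{0,0} (trapezoid, 1 panel, h=2.2000): -0.22723
I_{1,0} (trapezoid, 2 panels, h=1.1000): -0.34190
I_{2,0} (trapezoid, 4 panels, h=0.5500): -0.36938
I_{1,1} = -0.34190 + (-0.34190 − (-0.22723))/3 = -0.38012
I_{2,1} = -0.36938 + (-0.36938 − (-0.34190))/3 = -0.37854
I_{2,2} = -0.37854 + (-0.37854 − (-0.38012))/15 = -0.37843

-0.378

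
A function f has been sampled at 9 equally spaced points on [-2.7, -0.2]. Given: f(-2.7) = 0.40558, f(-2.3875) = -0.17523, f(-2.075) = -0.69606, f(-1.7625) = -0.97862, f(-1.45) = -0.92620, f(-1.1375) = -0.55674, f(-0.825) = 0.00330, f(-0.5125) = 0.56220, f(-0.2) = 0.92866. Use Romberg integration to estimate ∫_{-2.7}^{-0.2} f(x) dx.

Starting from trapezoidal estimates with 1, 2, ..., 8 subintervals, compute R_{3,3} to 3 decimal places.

R_{0,0} (trapezoid, 1 panel, h=2.5000): 1.66780
R_{1,0} (trapezoid, 2 panels, h=1.2500): -0.32385
R_{2,0} (trapezoid, 4 panels, h=0.6250): -0.59490
R_{3,0} (trapezoid, 8 panels, h=0.3125): -0.65632
R_{1,1} = -0.32385 + (-0.32385 − 1.66780)/3 = -0.98773
R_{2,1} = -0.59490 + (-0.59490 − (-0.32385))/3 = -0.68525
R_{3,1} = -0.65632 + (-0.65632 − (-0.59490))/3 = -0.67679
R_{2,2} = -0.68525 + (-0.68525 − (-0.98773))/15 = -0.66508
R_{3,2} = -0.67679 + (-0.67679 − (-0.68525))/15 = -0.67623
R_{3,3} = -0.67623 + (-0.67623 − (-0.66508))/63 = -0.67641

-0.676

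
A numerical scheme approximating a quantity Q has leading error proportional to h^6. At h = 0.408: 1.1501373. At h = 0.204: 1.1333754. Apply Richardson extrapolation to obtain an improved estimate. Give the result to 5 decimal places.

1.13311

The leading error scales as h^6; refining by a factor of 2 reduces it by 2^6 = 64.
Extrapolated value = (64·A(h/2) − A(h)) / (64 − 1)
= (64·1.1333754 − 1.1501373) / 63
= 71.3858883 / 63 = 1.1331093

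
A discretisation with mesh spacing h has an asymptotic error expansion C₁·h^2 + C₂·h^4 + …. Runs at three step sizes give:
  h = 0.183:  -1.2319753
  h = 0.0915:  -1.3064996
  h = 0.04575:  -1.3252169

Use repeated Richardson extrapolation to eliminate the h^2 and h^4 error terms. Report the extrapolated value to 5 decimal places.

First eliminate the h^2 term (factor 2^2 = 4):
  B₁ = (4·(-1.3064996) − (-1.2319753))/3 = -1.3313410
  B₂ = (4·(-1.3252169) − (-1.3064996))/3 = -1.3314560
Then eliminate the h^4 term (factor 2^4 = 16):
  (16·(-1.3314560) − (-1.3313410))/15 = -1.3314637

-1.33146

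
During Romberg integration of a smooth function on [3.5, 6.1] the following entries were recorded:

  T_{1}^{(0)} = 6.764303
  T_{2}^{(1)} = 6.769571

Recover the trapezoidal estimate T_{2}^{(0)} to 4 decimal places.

From T_{2}^{(1)} = (4·T_{2}^{(0)} − T_{1}^{(0)})/3, solve for T_{2}^{(0)}:
4·T_{2}^{(0)} = 3·6.769571 + 6.764303 = 27.073016
T_{2}^{(0)} = 6.768254

6.7683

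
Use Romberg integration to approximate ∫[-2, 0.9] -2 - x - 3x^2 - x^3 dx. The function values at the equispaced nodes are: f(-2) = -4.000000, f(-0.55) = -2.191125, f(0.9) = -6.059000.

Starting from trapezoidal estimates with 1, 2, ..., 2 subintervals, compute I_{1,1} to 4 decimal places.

-9.0980

I_{0,0} (trapezoid, 1 panel, h=2.9000): -14.585550
I_{1,0} (trapezoid, 2 panels, h=1.4500): -10.469906
I_{1,1} = -10.469906 + (-10.469906 − (-14.585550))/3 = -9.098025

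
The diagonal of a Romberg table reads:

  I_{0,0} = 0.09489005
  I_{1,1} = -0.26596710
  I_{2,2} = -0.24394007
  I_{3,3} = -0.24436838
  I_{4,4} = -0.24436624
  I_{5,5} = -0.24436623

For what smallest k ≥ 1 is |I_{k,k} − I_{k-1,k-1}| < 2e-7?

k = 5

|I_{1,1} − I_{0,0}| = 0.36085715 ≥ 2e-7
|I_{2,2} − I_{1,1}| = 0.02202703 ≥ 2e-7
|I_{3,3} − I_{2,2}| = 0.00042831 ≥ 2e-7
|I_{4,4} − I_{3,3}| = 0.00000214 ≥ 2e-7
|I_{5,5} − I_{4,4}| = 0.00000001 < 2e-7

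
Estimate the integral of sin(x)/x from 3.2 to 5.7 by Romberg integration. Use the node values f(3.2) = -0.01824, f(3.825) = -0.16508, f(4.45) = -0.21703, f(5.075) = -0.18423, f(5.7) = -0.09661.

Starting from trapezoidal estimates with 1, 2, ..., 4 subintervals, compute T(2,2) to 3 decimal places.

T(0,0) (trapezoid, 1 panel, h=2.5000): -0.14356
T(1,0) (trapezoid, 2 panels, h=1.2500): -0.34307
T(2,0) (trapezoid, 4 panels, h=0.6250): -0.38985
T(1,1) = -0.34307 + (-0.34307 − (-0.14356))/3 = -0.40957
T(2,1) = -0.38985 + (-0.38985 − (-0.34307))/3 = -0.40544
T(2,2) = -0.40544 + (-0.40544 − (-0.40957))/15 = -0.40516

-0.405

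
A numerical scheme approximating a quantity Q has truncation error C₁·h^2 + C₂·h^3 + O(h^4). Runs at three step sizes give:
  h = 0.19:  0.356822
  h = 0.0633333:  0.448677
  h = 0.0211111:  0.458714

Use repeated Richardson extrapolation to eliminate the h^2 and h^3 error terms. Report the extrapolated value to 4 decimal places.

0.4600

First eliminate the h^2 term (factor 3^2 = 9):
  B₁ = (9·0.448677 − 0.356822)/8 = 0.460159
  B₂ = (9·0.458714 − 0.448677)/8 = 0.459969
Then eliminate the h^3 term (factor 3^3 = 27):
  (27·0.459969 − 0.460159)/26 = 0.459962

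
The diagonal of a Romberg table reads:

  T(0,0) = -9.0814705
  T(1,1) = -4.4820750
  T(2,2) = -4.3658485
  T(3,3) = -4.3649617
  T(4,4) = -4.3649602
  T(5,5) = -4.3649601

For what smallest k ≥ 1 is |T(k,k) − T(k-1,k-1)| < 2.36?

|T(1,1) − T(0,0)| = 4.5993955 ≥ 2.36
|T(2,2) − T(1,1)| = 0.1162265 < 2.36

k = 2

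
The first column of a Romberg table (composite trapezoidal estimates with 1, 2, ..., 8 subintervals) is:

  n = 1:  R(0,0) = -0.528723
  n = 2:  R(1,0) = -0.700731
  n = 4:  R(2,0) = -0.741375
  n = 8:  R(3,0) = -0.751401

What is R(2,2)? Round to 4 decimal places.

Richardson extrapolation on the trapezoidal column (denominator 4−1=3):
R(1,1) = -0.700731 + (-0.700731 − (-0.528723))/3 = -0.758067
R(2,1) = (4·(-0.741375) − (-0.700731)) / 3 = -0.754923
R(2,2) = -0.754923 + (-0.754923 − (-0.758067))/15 = -0.754713

-0.7547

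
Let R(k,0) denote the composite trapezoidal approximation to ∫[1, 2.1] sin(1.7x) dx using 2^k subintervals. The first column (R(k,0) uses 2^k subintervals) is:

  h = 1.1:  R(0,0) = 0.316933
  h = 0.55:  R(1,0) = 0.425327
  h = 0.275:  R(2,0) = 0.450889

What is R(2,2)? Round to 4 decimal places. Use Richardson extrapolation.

R(1,1) = 0.425327 + (0.425327 − 0.316933)/3 = 0.461458
R(2,1) = 0.450889 + (0.450889 − 0.425327)/3 = 0.459410
R(2,2) = 0.459410 + (0.459410 − 0.461458)/15 = 0.459273

0.4593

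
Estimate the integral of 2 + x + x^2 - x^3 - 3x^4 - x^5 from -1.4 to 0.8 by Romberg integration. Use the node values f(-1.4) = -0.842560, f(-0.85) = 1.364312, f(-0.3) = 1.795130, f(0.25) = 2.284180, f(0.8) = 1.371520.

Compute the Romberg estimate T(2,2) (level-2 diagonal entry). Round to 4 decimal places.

T(0,0) (trapezoid, 1 panel, h=2.2000): 0.581856
T(1,0) (trapezoid, 2 panels, h=1.1000): 2.265571
T(2,0) (trapezoid, 4 panels, h=0.5500): 3.139456
T(1,1) = 2.265571 + (2.265571 − 0.581856)/3 = 2.826809
T(2,1) = 3.139456 + (3.139456 − 2.265571)/3 = 3.430751
T(2,2) = 3.430751 + (3.430751 − 2.826809)/15 = 3.471014

3.4710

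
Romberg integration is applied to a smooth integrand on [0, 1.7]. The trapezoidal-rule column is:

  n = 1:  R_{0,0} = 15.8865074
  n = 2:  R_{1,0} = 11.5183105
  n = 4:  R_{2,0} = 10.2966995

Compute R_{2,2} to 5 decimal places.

R_{1,1} = (4·11.5183105 − 15.8865074) / 3 = 10.0622449
R_{2,1} = 10.2966995 + (10.2966995 − 11.5183105)/3 = 9.8894958
R_{2,2} = 9.8894958 + (9.8894958 − 10.0622449)/15 = 9.8779792
(Column j=1 coincides with Simpson's rule on the same nodes.)

9.87798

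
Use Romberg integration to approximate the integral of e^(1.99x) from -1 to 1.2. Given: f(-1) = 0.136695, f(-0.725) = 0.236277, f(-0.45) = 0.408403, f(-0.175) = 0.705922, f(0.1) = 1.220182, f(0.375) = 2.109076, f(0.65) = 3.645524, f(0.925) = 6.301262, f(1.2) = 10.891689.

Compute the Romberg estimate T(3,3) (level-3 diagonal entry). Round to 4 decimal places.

5.4046

T(0,0) (trapezoid, 1 panel, h=2.2000): 12.131222
T(1,0) (trapezoid, 2 panels, h=1.1000): 7.407811
T(2,0) (trapezoid, 4 panels, h=0.5500): 5.933566
T(3,0) (trapezoid, 8 panels, h=0.2750): 5.538730
T(1,1) = 7.407811 + (7.407811 − 12.131222)/3 = 5.833341
T(2,1) = 5.933566 + (5.933566 − 7.407811)/3 = 5.442151
T(3,1) = 5.538730 + (5.538730 − 5.933566)/3 = 5.407118
T(2,2) = 5.442151 + (5.442151 − 5.833341)/15 = 5.416072
T(3,2) = 5.407118 + (5.407118 − 5.442151)/15 = 5.404782
T(3,3) = 5.404782 + (5.404782 − 5.416072)/63 = 5.404603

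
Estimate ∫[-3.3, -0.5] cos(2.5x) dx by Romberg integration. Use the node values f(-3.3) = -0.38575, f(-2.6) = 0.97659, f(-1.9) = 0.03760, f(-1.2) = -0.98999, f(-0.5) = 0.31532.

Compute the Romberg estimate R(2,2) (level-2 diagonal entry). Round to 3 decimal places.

R(0,0) (trapezoid, 1 panel, h=2.8000): -0.09860
R(1,0) (trapezoid, 2 panels, h=1.4000): 0.00334
R(2,0) (trapezoid, 4 panels, h=0.7000): -0.00771
R(1,1) = 0.00334 + (0.00334 − (-0.09860))/3 = 0.03732
R(2,1) = -0.00771 + (-0.00771 − 0.00334)/3 = -0.01139
R(2,2) = -0.01139 + (-0.01139 − 0.03732)/15 = -0.01464

-0.015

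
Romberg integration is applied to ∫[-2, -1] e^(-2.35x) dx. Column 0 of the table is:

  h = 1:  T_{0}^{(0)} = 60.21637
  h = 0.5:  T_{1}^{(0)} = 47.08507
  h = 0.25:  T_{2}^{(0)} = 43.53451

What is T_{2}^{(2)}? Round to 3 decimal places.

Richardson extrapolation on the trapezoidal column (denominator 4−1=3):
T_{1}^{(1)} = 47.08507 + (47.08507 − 60.21637)/3 = 42.70797
T_{2}^{(1)} = 43.53451 + (43.53451 − 47.08507)/3 = 42.35099
T_{2}^{(2)} = (16·42.35099 − 42.70797) / 15 = 42.32719

42.327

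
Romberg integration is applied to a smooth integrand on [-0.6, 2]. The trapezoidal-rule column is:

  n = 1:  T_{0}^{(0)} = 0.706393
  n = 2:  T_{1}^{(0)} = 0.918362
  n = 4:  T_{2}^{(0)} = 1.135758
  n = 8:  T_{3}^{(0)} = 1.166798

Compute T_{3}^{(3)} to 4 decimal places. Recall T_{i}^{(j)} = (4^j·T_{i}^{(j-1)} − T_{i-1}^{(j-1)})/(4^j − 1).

T_{1}^{(1)} = 0.918362 + (0.918362 − 0.706393)/3 = 0.989018
T_{2}^{(1)} = (4·1.135758 − 0.918362) / 3 = 1.208223
T_{3}^{(1)} = (4·1.166798 − 1.135758) / 3 = 1.177145
T_{2}^{(2)} = 1.208223 + (1.208223 − 0.989018)/15 = 1.222837
T_{3}^{(2)} = (16·1.177145 − 1.208223) / 15 = 1.175073
T_{3}^{(3)} = (64·1.175073 − 1.222837) / 63 = 1.174315

1.1743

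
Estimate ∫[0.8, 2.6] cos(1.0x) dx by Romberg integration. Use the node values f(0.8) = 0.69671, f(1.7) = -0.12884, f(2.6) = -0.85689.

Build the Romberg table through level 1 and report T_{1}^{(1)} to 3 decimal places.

-0.203

T_{0}^{(0)} (trapezoid, 1 panel, h=1.8000): -0.14416
T_{1}^{(0)} (trapezoid, 2 panels, h=0.9000): -0.18804
T_{1}^{(1)} = -0.18804 + (-0.18804 − (-0.14416))/3 = -0.20267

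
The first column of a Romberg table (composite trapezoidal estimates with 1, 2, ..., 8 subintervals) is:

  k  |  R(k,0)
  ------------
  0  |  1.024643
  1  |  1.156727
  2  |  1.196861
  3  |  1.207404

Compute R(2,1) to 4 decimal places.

1.2102

Richardson extrapolation on the trapezoidal column (denominator 4−1=3):
R(2,1) = (4·1.196861 − 1.156727) / 3 = 1.210239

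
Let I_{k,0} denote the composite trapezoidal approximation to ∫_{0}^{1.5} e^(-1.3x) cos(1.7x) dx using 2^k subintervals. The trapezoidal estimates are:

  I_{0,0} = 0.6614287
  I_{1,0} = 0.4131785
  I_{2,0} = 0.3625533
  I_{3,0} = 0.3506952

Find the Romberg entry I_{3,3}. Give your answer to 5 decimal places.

0.34682

Richardson extrapolation on the trapezoidal column (denominator 4−1=3):
I_{1,1} = 0.4131785 + (0.4131785 − 0.6614287)/3 = 0.3304284
I_{2,1} = 0.3625533 + (0.3625533 − 0.4131785)/3 = 0.3456782
I_{3,1} = (4·0.3506952 − 0.3625533) / 3 = 0.3467425
I_{2,2} = (16·0.3456782 − 0.3304284) / 15 = 0.3466949
I_{3,2} = (16·0.3467425 − 0.3456782) / 15 = 0.3468135
I_{3,3} = (64·0.3468135 − 0.3466949) / 63 = 0.3468154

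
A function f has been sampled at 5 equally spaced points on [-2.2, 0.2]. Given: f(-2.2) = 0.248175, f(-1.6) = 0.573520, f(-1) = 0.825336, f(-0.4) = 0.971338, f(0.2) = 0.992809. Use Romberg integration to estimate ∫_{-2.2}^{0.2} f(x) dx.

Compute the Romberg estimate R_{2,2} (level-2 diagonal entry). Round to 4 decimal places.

1.8140

R_{0,0} (trapezoid, 1 panel, h=2.4000): 1.489181
R_{1,0} (trapezoid, 2 panels, h=1.2000): 1.734994
R_{2,0} (trapezoid, 4 panels, h=0.6000): 1.794412
R_{1,1} = 1.734994 + (1.734994 − 1.489181)/3 = 1.816932
R_{2,1} = 1.794412 + (1.794412 − 1.734994)/3 = 1.814218
R_{2,2} = 1.814218 + (1.814218 − 1.816932)/15 = 1.814037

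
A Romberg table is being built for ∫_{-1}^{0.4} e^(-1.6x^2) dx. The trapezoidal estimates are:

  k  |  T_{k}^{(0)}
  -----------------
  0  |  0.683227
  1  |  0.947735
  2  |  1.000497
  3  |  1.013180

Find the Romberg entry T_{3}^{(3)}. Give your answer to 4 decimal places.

1.0174

Richardson extrapolation on the trapezoidal column (denominator 4−1=3):
T_{1}^{(1)} = 0.947735 + (0.947735 − 0.683227)/3 = 1.035904
T_{2}^{(1)} = 1.000497 + (1.000497 − 0.947735)/3 = 1.018084
T_{3}^{(1)} = 1.013180 + (1.013180 − 1.000497)/3 = 1.017408
T_{2}^{(2)} = 1.018084 + (1.018084 − 1.035904)/15 = 1.016896
T_{3}^{(2)} = 1.017408 + (1.017408 − 1.018084)/15 = 1.017363
T_{3}^{(3)} = (64·1.017363 − 1.016896) / 63 = 1.017370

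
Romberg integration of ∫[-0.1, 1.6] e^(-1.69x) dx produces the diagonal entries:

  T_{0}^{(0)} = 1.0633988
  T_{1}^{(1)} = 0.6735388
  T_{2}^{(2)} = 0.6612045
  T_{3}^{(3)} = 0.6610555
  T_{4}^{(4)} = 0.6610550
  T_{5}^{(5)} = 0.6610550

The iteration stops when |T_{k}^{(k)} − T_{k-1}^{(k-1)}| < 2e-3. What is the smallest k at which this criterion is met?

|T_{1}^{(1)} − T_{0}^{(0)}| = 0.3898600 ≥ 2e-3
|T_{2}^{(2)} − T_{1}^{(1)}| = 0.0123343 ≥ 2e-3
|T_{3}^{(3)} − T_{2}^{(2)}| = 0.0001490 < 2e-3

k = 3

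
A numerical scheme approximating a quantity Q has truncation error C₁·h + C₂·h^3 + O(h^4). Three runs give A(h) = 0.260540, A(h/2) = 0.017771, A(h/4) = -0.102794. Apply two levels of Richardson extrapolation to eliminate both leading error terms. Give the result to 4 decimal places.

-0.2231

First eliminate the h term (factor 2^1 = 2):
  B₁ = (2·0.017771 − 0.260540)/1 = -0.224998
  B₂ = (2·(-0.102794) − 0.017771)/1 = -0.223359
Then eliminate the h^3 term (factor 2^3 = 8):
  (8·(-0.223359) − (-0.224998))/7 = -0.223125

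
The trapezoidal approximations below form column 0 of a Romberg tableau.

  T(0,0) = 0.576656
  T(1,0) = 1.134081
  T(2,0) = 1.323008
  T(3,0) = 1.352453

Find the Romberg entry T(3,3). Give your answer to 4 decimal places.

Richardson extrapolation on the trapezoidal column (denominator 4−1=3):
T(1,1) = 1.134081 + (1.134081 − 0.576656)/3 = 1.319889
T(2,1) = (4·1.323008 − 1.134081) / 3 = 1.385984
T(3,1) = (4·1.352453 − 1.323008) / 3 = 1.362268
T(2,2) = 1.385984 + (1.385984 − 1.319889)/15 = 1.390390
T(3,2) = 1.362268 + (1.362268 − 1.385984)/15 = 1.360687
T(3,3) = (64·1.360687 − 1.390390) / 63 = 1.360216

1.3602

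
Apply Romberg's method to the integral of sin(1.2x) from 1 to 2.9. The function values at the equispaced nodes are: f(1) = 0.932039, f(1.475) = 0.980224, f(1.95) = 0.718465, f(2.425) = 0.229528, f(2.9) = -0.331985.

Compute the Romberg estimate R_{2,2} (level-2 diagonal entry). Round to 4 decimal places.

R_{0,0} (trapezoid, 1 panel, h=1.9000): 0.570051
R_{1,0} (trapezoid, 2 panels, h=0.9500): 0.967567
R_{2,0} (trapezoid, 4 panels, h=0.4750): 1.058416
R_{1,1} = 0.967567 + (0.967567 − 0.570051)/3 = 1.100072
R_{2,1} = 1.058416 + (1.058416 − 0.967567)/3 = 1.088699
R_{2,2} = 1.088699 + (1.088699 − 1.100072)/15 = 1.087941

1.0879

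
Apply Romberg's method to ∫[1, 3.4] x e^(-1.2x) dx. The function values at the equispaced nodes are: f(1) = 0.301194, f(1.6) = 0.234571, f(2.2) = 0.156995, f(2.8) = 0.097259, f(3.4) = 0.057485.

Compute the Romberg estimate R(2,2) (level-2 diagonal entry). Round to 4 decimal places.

0.4004

R(0,0) (trapezoid, 1 panel, h=2.4000): 0.430415
R(1,0) (trapezoid, 2 panels, h=1.2000): 0.403601
R(2,0) (trapezoid, 4 panels, h=0.6000): 0.400899
R(1,1) = 0.403601 + (0.403601 − 0.430415)/3 = 0.394663
R(2,1) = 0.400899 + (0.400899 − 0.403601)/3 = 0.399998
R(2,2) = 0.399998 + (0.399998 − 0.394663)/15 = 0.400354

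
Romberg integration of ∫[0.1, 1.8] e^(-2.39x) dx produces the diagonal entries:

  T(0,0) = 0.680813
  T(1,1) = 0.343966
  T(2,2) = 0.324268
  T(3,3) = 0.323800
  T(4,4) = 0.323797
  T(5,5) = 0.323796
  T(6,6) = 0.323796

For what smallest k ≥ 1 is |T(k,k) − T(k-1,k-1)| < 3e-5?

k = 4

|T(1,1) − T(0,0)| = 0.336847 ≥ 3e-5
|T(2,2) − T(1,1)| = 0.019698 ≥ 3e-5
|T(3,3) − T(2,2)| = 0.000468 ≥ 3e-5
|T(4,4) − T(3,3)| = 0.000003 < 3e-5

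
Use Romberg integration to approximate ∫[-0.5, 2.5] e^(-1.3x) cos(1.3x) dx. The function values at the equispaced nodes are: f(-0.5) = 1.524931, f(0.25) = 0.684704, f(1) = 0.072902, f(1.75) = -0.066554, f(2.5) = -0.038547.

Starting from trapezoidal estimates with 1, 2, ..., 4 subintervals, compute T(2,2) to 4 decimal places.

T(0,0) (trapezoid, 1 panel, h=3.0000): 2.229576
T(1,0) (trapezoid, 2 panels, h=1.5000): 1.224141
T(2,0) (trapezoid, 4 panels, h=0.7500): 1.075683
T(1,1) = 1.224141 + (1.224141 − 2.229576)/3 = 0.888996
T(2,1) = 1.075683 + (1.075683 − 1.224141)/3 = 1.026197
T(2,2) = 1.026197 + (1.026197 − 0.888996)/15 = 1.035344

1.0353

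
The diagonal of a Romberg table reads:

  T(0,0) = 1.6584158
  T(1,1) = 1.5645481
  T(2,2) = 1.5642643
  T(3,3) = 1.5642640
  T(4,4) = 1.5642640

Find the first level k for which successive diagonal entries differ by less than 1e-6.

|T(1,1) − T(0,0)| = 0.0938677 ≥ 1e-6
|T(2,2) − T(1,1)| = 0.0002838 ≥ 1e-6
|T(3,3) − T(2,2)| = 0.0000003 < 1e-6

k = 3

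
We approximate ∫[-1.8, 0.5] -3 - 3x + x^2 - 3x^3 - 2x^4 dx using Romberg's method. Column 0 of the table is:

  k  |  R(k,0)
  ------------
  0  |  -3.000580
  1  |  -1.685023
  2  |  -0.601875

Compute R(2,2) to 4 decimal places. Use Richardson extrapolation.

R(1,1) = -1.685023 + (-1.685023 − (-3.000580))/3 = -1.246504
R(2,1) = -0.601875 + (-0.601875 − (-1.685023))/3 = -0.240826
R(2,2) = (16·(-0.240826) − (-1.246504)) / 15 = -0.173781
(Column j=1 coincides with Simpson's rule on the same nodes.)

-0.1738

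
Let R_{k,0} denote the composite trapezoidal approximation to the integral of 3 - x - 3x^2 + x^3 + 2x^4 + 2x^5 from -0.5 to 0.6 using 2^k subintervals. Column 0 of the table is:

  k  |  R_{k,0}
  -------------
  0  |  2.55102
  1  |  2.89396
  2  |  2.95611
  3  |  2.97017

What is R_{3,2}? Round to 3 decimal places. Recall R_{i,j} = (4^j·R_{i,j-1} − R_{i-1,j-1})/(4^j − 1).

2.975

Richardson extrapolation on the trapezoidal column (denominator 4−1=3):
R_{2,1} = 2.95611 + (2.95611 − 2.89396)/3 = 2.97683
R_{3,1} = (4·2.97017 − 2.95611) / 3 = 2.97486
R_{3,2} = 2.97486 + (2.97486 − 2.97683)/15 = 2.97473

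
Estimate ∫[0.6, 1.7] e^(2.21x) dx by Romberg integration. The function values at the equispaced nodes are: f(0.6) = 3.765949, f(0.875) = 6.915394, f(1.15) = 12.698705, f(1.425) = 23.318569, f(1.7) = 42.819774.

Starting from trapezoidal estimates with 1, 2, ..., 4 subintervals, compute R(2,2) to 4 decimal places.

17.6730

R(0,0) (trapezoid, 1 panel, h=1.1000): 25.622148
R(1,0) (trapezoid, 2 panels, h=0.5500): 19.795362
R(2,0) (trapezoid, 4 panels, h=0.2750): 18.212021
R(1,1) = 19.795362 + (19.795362 − 25.622148)/3 = 17.853100
R(2,1) = 18.212021 + (18.212021 − 19.795362)/3 = 17.684241
R(2,2) = 17.684241 + (17.684241 − 17.853100)/15 = 17.672984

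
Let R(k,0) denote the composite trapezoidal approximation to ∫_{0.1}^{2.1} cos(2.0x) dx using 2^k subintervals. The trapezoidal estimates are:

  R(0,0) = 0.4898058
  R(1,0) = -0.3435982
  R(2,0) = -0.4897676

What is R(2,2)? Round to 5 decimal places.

R(1,1) = -0.3435982 + (-0.3435982 − 0.4898058)/3 = -0.6213995
R(2,1) = (4·(-0.4897676) − (-0.3435982)) / 3 = -0.5384907
R(2,2) = (16·(-0.5384907) − (-0.6213995)) / 15 = -0.5329634

-0.53296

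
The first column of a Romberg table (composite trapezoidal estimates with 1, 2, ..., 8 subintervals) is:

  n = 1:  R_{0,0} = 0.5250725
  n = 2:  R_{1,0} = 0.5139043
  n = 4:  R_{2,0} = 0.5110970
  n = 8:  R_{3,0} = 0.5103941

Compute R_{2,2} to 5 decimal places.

R_{1,1} = (4·0.5139043 − 0.5250725) / 3 = 0.5101816
R_{2,1} = (4·0.5110970 − 0.5139043) / 3 = 0.5101612
R_{2,2} = 0.5101612 + (0.5101612 − 0.5101816)/15 = 0.5101598

0.51016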